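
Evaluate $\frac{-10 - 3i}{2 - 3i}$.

Multiply numerator and denominator by conjugate (2 + 3i):
= (-10 - 3i)(2 + 3i) / (2^2 + (-3)^2)
= (-11 - 36i) / 13
= -11/13 - (36/13)i


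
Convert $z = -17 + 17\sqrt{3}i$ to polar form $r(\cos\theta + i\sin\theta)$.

r = |z| = sqrt(a^2 + b^2) = sqrt((-17)^2 + (17*sqrt(3))^2) = sqrt(289 + 867) = sqrt(1156) = 34
θ = arctan(b/a) = arctan(29.4449/-17) (quadrant-adjusted) = 120°
z = 34(cos 120° + i sin 120°)


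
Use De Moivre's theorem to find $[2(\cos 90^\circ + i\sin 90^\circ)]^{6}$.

By De Moivre: z^n = r^n(cos(nθ) + i sin(nθ))
= 2^6(cos(6*90°) + i sin(6*90°))
= 64(cos 180° + i sin 180°)
= -64


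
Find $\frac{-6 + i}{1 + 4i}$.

Multiply numerator and denominator by conjugate (1 - 4i):
= (-6 + i)(1 - 4i) / (1^2 + 4^2)
= (-2 + 25i) / 17
= -2/17 + (25/17)i


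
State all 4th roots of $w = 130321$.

|w| = 130321, arg(w) = 0°
Root modulus = 130321^(1/4) = 19
Root arguments: θ_k = (0° + 360°k)/4 for k = 0, 1, ..., 3
Roots: 19, 19i, -19, -19i


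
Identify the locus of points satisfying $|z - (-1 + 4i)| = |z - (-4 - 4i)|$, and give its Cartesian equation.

|z - z1| = |z - z2| means z is equidistant from z1 and z2,
i.e. the perpendicular bisector of the segment from (-1, 4) to (-4, -4) (midpoint (-5/2, 0)).
With z = x + yi, square both sides:
(x - (-1))^2 + (y - 4)^2 = (x - (-4))^2 + (y - (-4))^2
The x^2 and y^2 terms cancel: -6x + (-16)y = 32 - 17 = 15
Simplify: 6x + 16y = -15
Locus: Perpendicular bisector of the segment from (-1, 4) to (-4, -4): the line 6x + 16y = -15


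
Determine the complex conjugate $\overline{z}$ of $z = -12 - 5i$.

If z = a + bi, then conjugate(z) = a - bi
conjugate(-12 - 5i) = -12 + 5i


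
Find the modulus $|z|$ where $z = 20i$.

|z| = sqrt(a^2 + b^2) = sqrt(0^2 + 20^2) = sqrt(400) = 20


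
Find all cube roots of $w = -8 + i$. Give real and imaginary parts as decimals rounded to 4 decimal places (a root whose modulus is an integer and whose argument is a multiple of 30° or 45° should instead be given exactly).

|w| = sqrt(65) ≈ 8.062258, arg(w) ≈ 172.874984°
Root modulus = sqrt(65)^(1/3) ≈ 2.005175
Root arguments: θ_k = (arg(w) + 360°k)/3 for k = 0, 1, ..., 2
Compute each root as (root modulus)(cos θ_k + i sin θ_k) using full-precision intermediates, then round to 4 decimal places.
Roots: 1.0737 + 1.6935i, -2.0035 + 0.0831i, 0.9298 - 1.7766i


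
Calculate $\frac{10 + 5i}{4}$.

Divisor is real, so divide each part by 4:
= 5/2 + (5/4)i


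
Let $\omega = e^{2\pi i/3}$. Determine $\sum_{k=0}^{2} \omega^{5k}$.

Let ζ = ω^5 = e^(2πi·5/3). Since 3 ∤ 5, ζ ≠ 1.
Sum = Σ_{k=0}^{2} ζ^k = (ζ^3 - 1)/(ζ - 1) = (ω^{5·3} - 1)/(ζ - 1) = (1 - 1)/(ζ - 1) = 0


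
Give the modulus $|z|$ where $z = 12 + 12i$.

|z| = sqrt(a^2 + b^2) = sqrt(12^2 + 12^2) = sqrt(288) = sqrt(288)


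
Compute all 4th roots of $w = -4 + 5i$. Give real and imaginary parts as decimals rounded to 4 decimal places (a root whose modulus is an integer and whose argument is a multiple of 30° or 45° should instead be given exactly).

|w| = sqrt(41) ≈ 6.403124, arg(w) ≈ 128.659808°
Root modulus = sqrt(41)^(1/4) ≈ 1.590736
Root arguments: θ_k = (arg(w) + 360°k)/4 for k = 0, 1, ..., 3
Compute each root as (root modulus)(cos θ_k + i sin θ_k) using full-precision intermediates, then round to 4 decimal places.
Roots: 1.3466 + 0.8468i, -0.8468 + 1.3466i, -1.3466 - 0.8468i, 0.8468 - 1.3466i


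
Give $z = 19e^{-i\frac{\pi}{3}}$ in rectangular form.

a = r cos θ = 19 * 1/2 = 19/2
b = r sin θ = 19 * -sqrt(3)/2 = -19*sqrt(3)/2
z = 19/2 - (19*sqrt(3)/2)i


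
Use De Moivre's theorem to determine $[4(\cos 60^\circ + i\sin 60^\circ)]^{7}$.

By De Moivre: z^n = r^n(cos(nθ) + i sin(nθ))
= 4^7(cos(7*60°) + i sin(7*60°))
= 16384(cos 60° + i sin 60°)
= 8192 + 8192*sqrt(3)i


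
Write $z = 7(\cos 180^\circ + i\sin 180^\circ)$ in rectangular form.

a = r cos θ = 7 * -1 = -7
b = r sin θ = 7 * 0 = 0
z = -7


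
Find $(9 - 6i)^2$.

(a + bi)^2 = a^2 - b^2 + 2abi
= 9^2 - (-6)^2 + 2*9*(-6)i
= 45 - 108i


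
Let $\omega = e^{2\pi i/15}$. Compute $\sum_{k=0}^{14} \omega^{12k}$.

Let ζ = ω^12 = e^(2πi·12/15). Since 15 ∤ 12, ζ ≠ 1.
Sum = Σ_{k=0}^{14} ζ^k = (ζ^15 - 1)/(ζ - 1) = (ω^{12·15} - 1)/(ζ - 1) = (1 - 1)/(ζ - 1) = 0


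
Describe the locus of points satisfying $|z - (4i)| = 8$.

|z - z0| = r describes a circle centered at z0 with radius r
Here z0 = 4i and r = 8
Locus: Circle centered at (0, 4) with radius 8


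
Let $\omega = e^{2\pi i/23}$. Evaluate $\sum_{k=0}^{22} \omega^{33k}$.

Let ζ = ω^33 = e^(2πi·33/23). Since 23 ∤ 33, ζ ≠ 1.
Sum = Σ_{k=0}^{22} ζ^k = (ζ^23 - 1)/(ζ - 1) = (ω^{33·23} - 1)/(ζ - 1) = (1 - 1)/(ζ - 1) = 0


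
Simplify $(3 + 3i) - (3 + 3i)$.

(3 - 3) + (3 - 3)i = 0


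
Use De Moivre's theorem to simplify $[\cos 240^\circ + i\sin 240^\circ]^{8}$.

By De Moivre: z^n = r^n(cos(nθ) + i sin(nθ))
= 1^8(cos(8*240°) + i sin(8*240°))
= 1(cos 120° + i sin 120°)
= -1/2 + (sqrt(3)/2)i


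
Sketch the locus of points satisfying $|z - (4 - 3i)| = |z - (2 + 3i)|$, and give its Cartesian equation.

|z - z1| = |z - z2| means z is equidistant from z1 and z2,
i.e. the perpendicular bisector of the segment from (4, -3) to (2, 3) (midpoint (3, 0)).
With z = x + yi, square both sides:
(x - 4)^2 + (y - (-3))^2 = (x - 2)^2 + (y - 3)^2
The x^2 and y^2 terms cancel: -4x + 12y = 13 - 25 = -12
Simplify: x - 3y = 3
Locus: Perpendicular bisector of the segment from (4, -3) to (2, 3): the line x - 3y = 3


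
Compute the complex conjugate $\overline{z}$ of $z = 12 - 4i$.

If z = a + bi, then conjugate(z) = a - bi
conjugate(12 - 4i) = 12 + 4i


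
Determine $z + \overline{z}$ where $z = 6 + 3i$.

z + conjugate(z) = (a + bi) + (a - bi) = 2a
= 2 * 6 = 12


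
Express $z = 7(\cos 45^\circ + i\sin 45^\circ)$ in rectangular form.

a = r cos θ = 7 * sqrt(2)/2 = 7*sqrt(2)/2
b = r sin θ = 7 * sqrt(2)/2 = 7*sqrt(2)/2
z = 7*sqrt(2)/2 + (7*sqrt(2)/2)i


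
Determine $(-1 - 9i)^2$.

(a + bi)^2 = a^2 - b^2 + 2abi
= (-1)^2 - (-9)^2 + 2*(-1)*(-9)i
= -80 + 18i


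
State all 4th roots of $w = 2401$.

|w| = 2401, arg(w) = 0°
Root modulus = 2401^(1/4) = 7
Root arguments: θ_k = (0° + 360°k)/4 for k = 0, 1, ..., 3
Roots: 7, 7i, -7, -7i


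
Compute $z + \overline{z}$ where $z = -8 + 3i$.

z + conjugate(z) = (a + bi) + (a - bi) = 2a
= 2 * (-8) = -16


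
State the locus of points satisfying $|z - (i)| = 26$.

|z - z0| = r describes a circle centered at z0 with radius r
Here z0 = i and r = 26
Locus: Circle centered at (0, 1) with radius 26


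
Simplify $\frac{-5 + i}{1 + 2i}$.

Multiply numerator and denominator by conjugate (1 - 2i):
= (-5 + i)(1 - 2i) / (1^2 + 2^2)
= (-3 + 11i) / 5
= -3/5 + (11/5)i


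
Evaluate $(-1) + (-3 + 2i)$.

(-1 + (-3)) + (0 + 2)i = -4 + 2i


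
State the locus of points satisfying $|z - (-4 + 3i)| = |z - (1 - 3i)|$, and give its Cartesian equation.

|z - z1| = |z - z2| means z is equidistant from z1 and z2,
i.e. the perpendicular bisector of the segment from (-4, 3) to (1, -3) (midpoint (-3/2, 0)).
With z = x + yi, square both sides:
(x - (-4))^2 + (y - 3)^2 = (x - 1)^2 + (y - (-3))^2
The x^2 and y^2 terms cancel: 10x + (-12)y = 10 - 25 = -15
Simplify: 10x - 12y = -15
Locus: Perpendicular bisector of the segment from (-4, 3) to (1, -3): the line 10x - 12y = -15


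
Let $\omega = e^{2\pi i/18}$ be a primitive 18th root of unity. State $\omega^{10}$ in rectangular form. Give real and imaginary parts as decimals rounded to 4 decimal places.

ω^10 = e^(2πi·10/18) = e^(i·10π/9)
= cos(10π/9) + i sin(10π/9)
= -0.9397 - 0.3420i


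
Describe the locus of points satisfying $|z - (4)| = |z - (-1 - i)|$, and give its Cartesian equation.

|z - z1| = |z - z2| means z is equidistant from z1 and z2,
i.e. the perpendicular bisector of the segment from (4, 0) to (-1, -1) (midpoint (3/2, -1/2)).
With z = x + yi, square both sides:
(x - 4)^2 + (y - 0)^2 = (x - (-1))^2 + (y - (-1))^2
The x^2 and y^2 terms cancel: -10x + (-2)y = 2 - 16 = -14
Simplify: 5x + y = 7
Locus: Perpendicular bisector of the segment from (4, 0) to (-1, -1): the line 5x + y = 7


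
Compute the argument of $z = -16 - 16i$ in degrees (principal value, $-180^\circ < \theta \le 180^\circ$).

θ = arctan(b/a) = arctan(-16/-16) (quadrant-adjusted) = -135°


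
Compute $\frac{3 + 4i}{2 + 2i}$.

Multiply numerator and denominator by conjugate (2 - 2i):
= (3 + 4i)(2 - 2i) / (2^2 + 2^2)
= (14 + 2i) / 8
Divide through by 2: (7 + i) / 4
= 7/4 + (1/4)i


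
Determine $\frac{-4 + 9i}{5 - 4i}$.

Multiply numerator and denominator by conjugate (5 + 4i):
= (-4 + 9i)(5 + 4i) / (5^2 + (-4)^2)
= (-56 + 29i) / 41
= -56/41 + (29/41)i


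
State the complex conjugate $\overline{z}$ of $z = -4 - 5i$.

If z = a + bi, then conjugate(z) = a - bi
conjugate(-4 - 5i) = -4 + 5i


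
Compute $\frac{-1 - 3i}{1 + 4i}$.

Multiply numerator and denominator by conjugate (1 - 4i):
= (-1 - 3i)(1 - 4i) / (1^2 + 4^2)
= (-13 + i) / 17
= -13/17 + (1/17)i


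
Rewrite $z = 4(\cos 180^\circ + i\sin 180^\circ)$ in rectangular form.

a = r cos θ = 4 * -1 = -4
b = r sin θ = 4 * 0 = 0
z = -4


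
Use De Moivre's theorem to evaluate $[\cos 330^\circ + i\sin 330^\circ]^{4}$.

By De Moivre: z^n = r^n(cos(nθ) + i sin(nθ))
= 1^4(cos(4*330°) + i sin(4*330°))
= 1(cos 240° + i sin 240°)
= -1/2 - (sqrt(3)/2)i


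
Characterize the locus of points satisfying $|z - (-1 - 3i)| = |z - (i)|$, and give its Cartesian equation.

|z - z1| = |z - z2| means z is equidistant from z1 and z2,
i.e. the perpendicular bisector of the segment from (-1, -3) to (0, 1) (midpoint (-1/2, -1)).
With z = x + yi, square both sides:
(x - (-1))^2 + (y - (-3))^2 = (x - 0)^2 + (y - 1)^2
The x^2 and y^2 terms cancel: 2x + 8y = 1 - 10 = -9
Simplify: 2x + 8y = -9
Locus: Perpendicular bisector of the segment from (-1, -3) to (0, 1): the line 2x + 8y = -9


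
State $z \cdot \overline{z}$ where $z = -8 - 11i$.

z * conjugate(z) = |z|^2 = a^2 + b^2
= (-8)^2 + (-11)^2 = 185


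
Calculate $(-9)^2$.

(a + bi)^2 = a^2 - b^2 + 2abi
= (-9)^2 - 0^2 + 2*(-9)*0i
= 81


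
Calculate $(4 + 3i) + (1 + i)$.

(4 + 1) + (3 + 1)i = 5 + 4i


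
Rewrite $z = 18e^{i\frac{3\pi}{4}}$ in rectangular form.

a = r cos θ = 18 * -sqrt(2)/2 = -9*sqrt(2)
b = r sin θ = 18 * sqrt(2)/2 = 9*sqrt(2)
z = -9*sqrt(2) + 9*sqrt(2)i


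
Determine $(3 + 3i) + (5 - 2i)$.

(3 + 5) + (3 + (-2))i = 8 + i


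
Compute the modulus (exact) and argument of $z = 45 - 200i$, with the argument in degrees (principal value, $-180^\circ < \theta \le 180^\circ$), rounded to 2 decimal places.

|z| = sqrt(45^2 + (-200)^2) = 205
arg(z) = arctan(b/a) = arctan(-200/45) (quadrant-adjusted) = -77.32°


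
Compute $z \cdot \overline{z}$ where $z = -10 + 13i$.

z * conjugate(z) = |z|^2 = a^2 + b^2
= (-10)^2 + 13^2 = 269


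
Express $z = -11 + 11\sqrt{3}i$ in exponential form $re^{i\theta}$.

r = |z| = sqrt((-11)^2 + (11*sqrt(3))^2) = sqrt(121 + 363) = sqrt(484) = 22
θ = arctan(b/a) = arctan(19.0526/-11) (quadrant-adjusted) = 120° = 2π/3
z = 22e^(i*2π/3)


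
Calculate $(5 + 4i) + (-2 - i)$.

(5 + (-2)) + (4 + (-1))i = 3 + 3i


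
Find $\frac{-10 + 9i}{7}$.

Divisor is real, so divide each part by 7:
= -10/7 + (9/7)i


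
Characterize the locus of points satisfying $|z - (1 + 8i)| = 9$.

|z - z0| = r describes a circle centered at z0 with radius r
Here z0 = 1 + 8i and r = 9
Locus: Circle centered at (1, 8) with radius 9


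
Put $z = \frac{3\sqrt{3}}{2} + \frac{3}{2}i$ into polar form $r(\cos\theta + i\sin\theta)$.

r = |z| = sqrt(a^2 + b^2) = sqrt((3*sqrt(3)/2)^2 + (3/2)^2) = sqrt(27/4 + 9/4) = sqrt(9) = 3
θ = arctan(b/a) = arctan(1.5/2.5981) (quadrant-adjusted) = 30°
z = 3(cos 30° + i sin 30°)


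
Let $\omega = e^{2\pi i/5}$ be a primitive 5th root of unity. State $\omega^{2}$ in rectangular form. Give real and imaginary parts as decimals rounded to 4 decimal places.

ω^2 = e^(2πi·2/5) = e^(i·4π/5)
= cos(4π/5) + i sin(4π/5)
= -0.8090 + 0.5878i


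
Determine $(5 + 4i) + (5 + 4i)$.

(5 + 5) + (4 + 4)i = 10 + 8i


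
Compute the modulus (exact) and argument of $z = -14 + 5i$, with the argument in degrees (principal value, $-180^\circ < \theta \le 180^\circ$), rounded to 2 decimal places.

|z| = sqrt((-14)^2 + 5^2) = sqrt(221)
arg(z) = arctan(b/a) = arctan(5/-14) (quadrant-adjusted) = 160.35°


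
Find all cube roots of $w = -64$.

|w| = 64, arg(w) = 180°
Root modulus = 64^(1/3) = 4
Root arguments: θ_k = (180° + 360°k)/3 for k = 0, 1, ..., 2
Roots: 2 + 2*sqrt(3)i, -4, 2 - 2*sqrt(3)i


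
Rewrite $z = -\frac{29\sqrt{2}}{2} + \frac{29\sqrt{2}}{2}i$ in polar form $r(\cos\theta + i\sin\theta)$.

r = |z| = sqrt(a^2 + b^2) = sqrt((-29*sqrt(2)/2)^2 + (29*sqrt(2)/2)^2) = sqrt(841/2 + 841/2) = sqrt(841) = 29
θ = arctan(b/a) = arctan(20.5061/-20.5061) (quadrant-adjusted) = 135°
z = 29(cos 135° + i sin 135°)


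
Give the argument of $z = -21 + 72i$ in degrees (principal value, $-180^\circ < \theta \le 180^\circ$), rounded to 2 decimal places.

θ = arctan(b/a) = arctan(72/-21) (quadrant-adjusted) = 106.26°


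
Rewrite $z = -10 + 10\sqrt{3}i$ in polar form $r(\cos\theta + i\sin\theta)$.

r = |z| = sqrt(a^2 + b^2) = sqrt((-10)^2 + (10*sqrt(3))^2) = sqrt(100 + 300) = sqrt(400) = 20
θ = arctan(b/a) = arctan(17.3205/-10) (quadrant-adjusted) = 120°
z = 20(cos 120° + i sin 120°)


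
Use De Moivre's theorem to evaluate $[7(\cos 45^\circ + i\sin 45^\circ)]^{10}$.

By De Moivre: z^n = r^n(cos(nθ) + i sin(nθ))
= 7^10(cos(10*45°) + i sin(10*45°))
= 282475249(cos 90° + i sin 90°)
= 282475249i


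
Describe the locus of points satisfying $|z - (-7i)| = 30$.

|z - z0| = r describes a circle centered at z0 with radius r
Here z0 = -7i and r = 30
Locus: Circle centered at (0, -7) with radius 30


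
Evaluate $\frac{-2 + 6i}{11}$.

Divisor is real, so divide each part by 11:
= -2/11 + (6/11)i


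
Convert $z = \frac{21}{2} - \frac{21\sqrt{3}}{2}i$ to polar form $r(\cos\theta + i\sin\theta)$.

r = |z| = sqrt(a^2 + b^2) = sqrt((21/2)^2 + (-21*sqrt(3)/2)^2) = sqrt(441/4 + 1323/4) = sqrt(441) = 21
θ = arctan(b/a) = arctan(-18.1865/10.5) (quadrant-adjusted) = 300°
z = 21(cos 300° + i sin 300°)


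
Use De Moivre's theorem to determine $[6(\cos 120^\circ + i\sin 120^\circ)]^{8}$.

By De Moivre: z^n = r^n(cos(nθ) + i sin(nθ))
= 6^8(cos(8*120°) + i sin(8*120°))
= 1679616(cos 240° + i sin 240°)
= -839808 - 839808*sqrt(3)i


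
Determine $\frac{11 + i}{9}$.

Divisor is real, so divide each part by 9:
= 11/9 + (1/9)i


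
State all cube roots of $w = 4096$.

|w| = 4096, arg(w) = 0°
Root modulus = 4096^(1/3) = 16
Root arguments: θ_k = (0° + 360°k)/3 for k = 0, 1, ..., 2
Roots: 16, -8 + 8*sqrt(3)i, -8 - 8*sqrt(3)i


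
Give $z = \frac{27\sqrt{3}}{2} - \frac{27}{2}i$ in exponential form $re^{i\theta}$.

r = |z| = sqrt((27*sqrt(3)/2)^2 + (-27/2)^2) = sqrt(2187/4 + 729/4) = sqrt(729) = 27
θ = arctan(b/a) = arctan(-13.5/23.3827) (quadrant-adjusted) = -30° = -π/6
z = 27e^(-i*π/6)


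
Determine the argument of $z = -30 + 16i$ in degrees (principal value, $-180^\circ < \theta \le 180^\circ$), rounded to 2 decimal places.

θ = arctan(b/a) = arctan(16/-30) (quadrant-adjusted) = 151.93°


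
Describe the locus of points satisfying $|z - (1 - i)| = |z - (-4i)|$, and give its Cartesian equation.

|z - z1| = |z - z2| means z is equidistant from z1 and z2,
i.e. the perpendicular bisector of the segment from (1, -1) to (0, -4) (midpoint (1/2, -5/2)).
With z = x + yi, square both sides:
(x - 1)^2 + (y - (-1))^2 = (x - 0)^2 + (y - (-4))^2
The x^2 and y^2 terms cancel: -2x + (-6)y = 16 - 2 = 14
Simplify: x + 3y = -7
Locus: Perpendicular bisector of the segment from (1, -1) to (0, -4): the line x + 3y = -7


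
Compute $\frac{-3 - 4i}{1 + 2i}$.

Multiply numerator and denominator by conjugate (1 - 2i):
= (-3 - 4i)(1 - 2i) / (1^2 + 2^2)
= (-11 + 2i) / 5
= -11/5 + (2/5)i


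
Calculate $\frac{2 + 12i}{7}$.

Divisor is real, so divide each part by 7:
= 2/7 + (12/7)i


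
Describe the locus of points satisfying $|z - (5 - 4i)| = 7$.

|z - z0| = r describes a circle centered at z0 with radius r
Here z0 = 5 - 4i and r = 7
Locus: Circle centered at (5, -4) with radius 7


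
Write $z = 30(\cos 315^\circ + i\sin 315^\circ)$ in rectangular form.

a = r cos θ = 30 * sqrt(2)/2 = 15*sqrt(2)
b = r sin θ = 30 * -sqrt(2)/2 = -15*sqrt(2)
z = 15*sqrt(2) - 15*sqrt(2)i


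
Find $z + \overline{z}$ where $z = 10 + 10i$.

z + conjugate(z) = (a + bi) + (a - bi) = 2a
= 2 * 10 = 20


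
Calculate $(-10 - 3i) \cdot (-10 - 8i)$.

(a1*a2 - b1*b2) + (a1*b2 + b1*a2)i
= (100 - 24) + (80 + 30)i
= 76 + 110i


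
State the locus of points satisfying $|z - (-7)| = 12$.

|z - z0| = r describes a circle centered at z0 with radius r
Here z0 = -7 and r = 12
Locus: Circle centered at (-7, 0) with radius 12


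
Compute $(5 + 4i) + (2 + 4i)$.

(5 + 2) + (4 + 4)i = 7 + 8i


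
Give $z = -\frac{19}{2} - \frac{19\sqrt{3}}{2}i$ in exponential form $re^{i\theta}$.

r = |z| = sqrt((-19/2)^2 + (-19*sqrt(3)/2)^2) = sqrt(361/4 + 1083/4) = sqrt(361) = 19
θ = arctan(b/a) = arctan(-16.4545/-9.5) (quadrant-adjusted) = -120° = -2π/3
z = 19e^(-i*2π/3)


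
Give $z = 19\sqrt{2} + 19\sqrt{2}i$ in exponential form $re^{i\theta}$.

r = |z| = sqrt((19*sqrt(2))^2 + (19*sqrt(2))^2) = sqrt(722 + 722) = sqrt(1444) = 38
θ = arctan(b/a) = arctan(26.8701/26.8701) (quadrant-adjusted) = 45° = π/4
z = 38e^(i*π/4)


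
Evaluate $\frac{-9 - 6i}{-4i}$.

Multiply numerator and denominator by conjugate (4i):
= (-9 - 6i)(4i) / (0^2 + (-4)^2)
= (24 - 36i) / 16
Divide through by 4: (6 - 9i) / 4
= 3/2 - (9/4)i


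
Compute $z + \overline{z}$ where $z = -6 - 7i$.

z + conjugate(z) = (a + bi) + (a - bi) = 2a
= 2 * (-6) = -12


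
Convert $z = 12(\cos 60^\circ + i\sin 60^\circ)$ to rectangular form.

a = r cos θ = 12 * 1/2 = 6
b = r sin θ = 12 * sqrt(3)/2 = 6*sqrt(3)
z = 6 + 6*sqrt(3)i


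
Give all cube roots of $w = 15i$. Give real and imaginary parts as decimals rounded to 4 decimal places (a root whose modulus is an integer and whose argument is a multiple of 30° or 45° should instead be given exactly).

|w| = 15, arg(w) = 90°
Root modulus = 15^(1/3) ≈ 2.466212
Root arguments: θ_k = (90° + 360°k)/3 for k = 0, 1, ..., 2
Compute each root as (root modulus)(cos θ_k + i sin θ_k) using full-precision intermediates, then round to 4 decimal places.
Roots: 2.1358 + 1.2331i, -2.1358 + 1.2331i, -2.4662i


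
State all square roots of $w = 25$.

|w| = 25, arg(w) = 0°
Root modulus = 25^(1/2) = 5
Root arguments: θ_k = (0° + 360°k)/2 for k = 0, 1, ..., 1
Roots: 5, -5


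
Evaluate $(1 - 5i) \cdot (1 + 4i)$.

(a1*a2 - b1*b2) + (a1*b2 + b1*a2)i
= (1 - (-20)) + (4 + (-5))i
= 21 - i


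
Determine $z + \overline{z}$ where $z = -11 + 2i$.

z + conjugate(z) = (a + bi) + (a - bi) = 2a
= 2 * (-11) = -22


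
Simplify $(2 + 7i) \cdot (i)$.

(a1*a2 - b1*b2) + (a1*b2 + b1*a2)i
= (0 - 7) + (2 + 0)i
= -7 + 2i


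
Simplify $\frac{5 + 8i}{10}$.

Divisor is real, so divide each part by 10:
= 1/2 + (4/5)i


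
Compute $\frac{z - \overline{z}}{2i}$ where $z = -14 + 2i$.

z - conjugate(z) = 2bi
(z - conjugate(z))/(2i) = 2bi/(2i) = b = 2


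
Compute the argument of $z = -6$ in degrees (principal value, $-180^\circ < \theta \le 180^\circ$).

b = 0 and a < 0, so z lies on the negative real axis: θ = 180°


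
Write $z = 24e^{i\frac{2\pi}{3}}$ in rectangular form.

a = r cos θ = 24 * -1/2 = -12
b = r sin θ = 24 * sqrt(3)/2 = 12*sqrt(3)
z = -12 + 12*sqrt(3)i


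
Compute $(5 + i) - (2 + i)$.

(5 - 2) + (1 - 1)i = 3


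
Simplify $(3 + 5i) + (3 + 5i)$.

(3 + 3) + (5 + 5)i = 6 + 10i


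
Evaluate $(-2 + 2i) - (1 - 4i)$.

(-2 - 1) + (2 - (-4))i = -3 + 6i


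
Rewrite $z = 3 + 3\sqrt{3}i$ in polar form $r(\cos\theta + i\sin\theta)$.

r = |z| = sqrt(a^2 + b^2) = sqrt((3)^2 + (3*sqrt(3))^2) = sqrt(9 + 27) = sqrt(36) = 6
θ = arctan(b/a) = arctan(5.1962/3) (quadrant-adjusted) = 60°
z = 6(cos 60° + i sin 60°)


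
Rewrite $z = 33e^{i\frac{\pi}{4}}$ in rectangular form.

a = r cos θ = 33 * sqrt(2)/2 = 33*sqrt(2)/2
b = r sin θ = 33 * sqrt(2)/2 = 33*sqrt(2)/2
z = 33*sqrt(2)/2 + (33*sqrt(2)/2)i


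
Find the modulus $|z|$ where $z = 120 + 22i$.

|z| = sqrt(a^2 + b^2) = sqrt(120^2 + 22^2) = sqrt(14884) = 122


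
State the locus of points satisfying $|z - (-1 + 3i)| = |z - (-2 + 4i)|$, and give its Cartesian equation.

|z - z1| = |z - z2| means z is equidistant from z1 and z2,
i.e. the perpendicular bisector of the segment from (-1, 3) to (-2, 4) (midpoint (-3/2, 7/2)).
With z = x + yi, square both sides:
(x - (-1))^2 + (y - 3)^2 = (x - (-2))^2 + (y - 4)^2
The x^2 and y^2 terms cancel: -2x + 2y = 20 - 10 = 10
Simplify: x - y = -5
Locus: Perpendicular bisector of the segment from (-1, 3) to (-2, 4): the line x - y = -5


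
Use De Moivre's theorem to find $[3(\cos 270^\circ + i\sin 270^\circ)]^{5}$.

By De Moivre: z^n = r^n(cos(nθ) + i sin(nθ))
= 3^5(cos(5*270°) + i sin(5*270°))
= 243(cos 270° + i sin 270°)
= -243i


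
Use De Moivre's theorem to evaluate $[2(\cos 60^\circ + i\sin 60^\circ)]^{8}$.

By De Moivre: z^n = r^n(cos(nθ) + i sin(nθ))
= 2^8(cos(8*60°) + i sin(8*60°))
= 256(cos 120° + i sin 120°)
= -128 + 128*sqrt(3)i


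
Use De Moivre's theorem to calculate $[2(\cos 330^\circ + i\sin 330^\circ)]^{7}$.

By De Moivre: z^n = r^n(cos(nθ) + i sin(nθ))
= 2^7(cos(7*330°) + i sin(7*330°))
= 128(cos 150° + i sin 150°)
= -64*sqrt(3) + 64i


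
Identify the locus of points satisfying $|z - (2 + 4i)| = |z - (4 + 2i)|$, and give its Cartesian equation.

|z - z1| = |z - z2| means z is equidistant from z1 and z2,
i.e. the perpendicular bisector of the segment from (2, 4) to (4, 2) (midpoint (3, 3)).
With z = x + yi, square both sides:
(x - 2)^2 + (y - 4)^2 = (x - 4)^2 + (y - 2)^2
The x^2 and y^2 terms cancel: 4x + (-4)y = 20 - 20 = 0
Simplify: x - y = 0
Locus: Perpendicular bisector of the segment from (2, 4) to (4, 2): the line x - y = 0


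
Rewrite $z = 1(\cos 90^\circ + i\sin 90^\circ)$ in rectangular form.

a = r cos θ = 1 * 0 = 0
b = r sin θ = 1 * 1 = 1
z = i


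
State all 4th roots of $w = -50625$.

|w| = 50625, arg(w) = 180°
Root modulus = 50625^(1/4) = 15
Root arguments: θ_k = (180° + 360°k)/4 for k = 0, 1, ..., 3
Roots: 15*sqrt(2)/2 + (15*sqrt(2)/2)i, -15*sqrt(2)/2 + (15*sqrt(2)/2)i, -15*sqrt(2)/2 - (15*sqrt(2)/2)i, 15*sqrt(2)/2 - (15*sqrt(2)/2)i


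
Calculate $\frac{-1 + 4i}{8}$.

Divisor is real, so divide each part by 8:
= -1/8 + (1/2)i


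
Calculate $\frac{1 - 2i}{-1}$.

Divisor is real, so divide each part by -1:
= -1 + 2i


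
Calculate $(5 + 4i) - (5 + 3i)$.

(5 - 5) + (4 - 3)i = i


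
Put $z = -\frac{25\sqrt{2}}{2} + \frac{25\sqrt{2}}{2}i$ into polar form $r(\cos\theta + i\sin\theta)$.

r = |z| = sqrt(a^2 + b^2) = sqrt((-25*sqrt(2)/2)^2 + (25*sqrt(2)/2)^2) = sqrt(625/2 + 625/2) = sqrt(625) = 25
θ = arctan(b/a) = arctan(17.6777/-17.6777) (quadrant-adjusted) = 135°
z = 25(cos 135° + i sin 135°)


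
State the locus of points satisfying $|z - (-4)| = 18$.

|z - z0| = r describes a circle centered at z0 with radius r
Here z0 = -4 and r = 18
Locus: Circle centered at (-4, 0) with radius 18


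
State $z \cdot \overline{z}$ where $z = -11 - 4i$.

z * conjugate(z) = |z|^2 = a^2 + b^2
= (-11)^2 + (-4)^2 = 137


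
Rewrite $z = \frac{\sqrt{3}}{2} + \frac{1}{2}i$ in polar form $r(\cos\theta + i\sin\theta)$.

r = |z| = sqrt(a^2 + b^2) = sqrt((sqrt(3)/2)^2 + (1/2)^2) = sqrt(3/4 + 1/4) = sqrt(1) = 1
θ = arctan(b/a) = arctan(0.5/0.866) (quadrant-adjusted) = 30°
z = 1(cos 30° + i sin 30°)


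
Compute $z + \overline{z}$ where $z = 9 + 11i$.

z + conjugate(z) = (a + bi) + (a - bi) = 2a
= 2 * 9 = 18


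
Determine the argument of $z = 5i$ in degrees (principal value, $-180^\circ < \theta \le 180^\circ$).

a = 0 and b > 0, so z lies on the positive imaginary axis: θ = 90°


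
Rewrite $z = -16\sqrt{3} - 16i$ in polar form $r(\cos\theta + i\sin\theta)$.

r = |z| = sqrt(a^2 + b^2) = sqrt((-16*sqrt(3))^2 + (-16)^2) = sqrt(768 + 256) = sqrt(1024) = 32
θ = arctan(b/a) = arctan(-16/-27.7128) (quadrant-adjusted) = 210°
z = 32(cos 210° + i sin 210°)


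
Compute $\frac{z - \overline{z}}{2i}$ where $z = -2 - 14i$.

z - conjugate(z) = 2bi
(z - conjugate(z))/(2i) = 2bi/(2i) = b = -14


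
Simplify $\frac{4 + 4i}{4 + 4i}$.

Multiply numerator and denominator by conjugate (4 - 4i):
= (4 + 4i)(4 - 4i) / (4^2 + 4^2)
= (32) / 32
= 1


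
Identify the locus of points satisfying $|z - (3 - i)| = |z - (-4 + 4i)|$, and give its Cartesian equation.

|z - z1| = |z - z2| means z is equidistant from z1 and z2,
i.e. the perpendicular bisector of the segment from (3, -1) to (-4, 4) (midpoint (-1/2, 3/2)).
With z = x + yi, square both sides:
(x - 3)^2 + (y - (-1))^2 = (x - (-4))^2 + (y - 4)^2
The x^2 and y^2 terms cancel: -14x + 10y = 32 - 10 = 22
Simplify: 7x - 5y = -11
Locus: Perpendicular bisector of the segment from (3, -1) to (-4, 4): the line 7x - 5y = -11


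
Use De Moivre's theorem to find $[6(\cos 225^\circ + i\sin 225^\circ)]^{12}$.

By De Moivre: z^n = r^n(cos(nθ) + i sin(nθ))
= 6^12(cos(12*225°) + i sin(12*225°))
= 2176782336(cos 180° + i sin 180°)
= -2176782336


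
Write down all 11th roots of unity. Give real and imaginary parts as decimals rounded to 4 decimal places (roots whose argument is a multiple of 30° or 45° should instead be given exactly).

ω_k = e^(2πik/11) = cos(2πk/11) + i sin(2πk/11) for k = 0, 1, ..., 10
Roots: 1, 0.8413 + 0.5406i, 0.4154 + 0.9096i, -0.1423 + 0.9898i, -0.6549 + 0.7557i, -0.9595 + 0.2817i, -0.9595 - 0.2817i, -0.6549 - 0.7557i, -0.1423 - 0.9898i, 0.4154 - 0.9096i, 0.8413 - 0.5406i


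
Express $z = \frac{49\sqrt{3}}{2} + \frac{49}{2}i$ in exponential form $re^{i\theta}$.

r = |z| = sqrt((49*sqrt(3)/2)^2 + (49/2)^2) = sqrt(7203/4 + 2401/4) = sqrt(2401) = 49
θ = arctan(b/a) = arctan(24.5/42.4352) (quadrant-adjusted) = 30° = π/6
z = 49e^(i*π/6)


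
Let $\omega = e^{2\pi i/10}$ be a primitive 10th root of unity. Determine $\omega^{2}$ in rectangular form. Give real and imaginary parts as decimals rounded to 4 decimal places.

ω^2 = e^(2πi·2/10) = e^(i·2π/5)
= cos(2π/5) + i sin(2π/5)
= 0.3090 + 0.9511i


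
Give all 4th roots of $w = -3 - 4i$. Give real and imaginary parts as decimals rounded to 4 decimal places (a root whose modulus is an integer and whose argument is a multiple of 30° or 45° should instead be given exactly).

|w| = 5, arg(w) ≈ 233.130102°
Root modulus = 5^(1/4) ≈ 1.495349
Root arguments: θ_k = (arg(w) + 360°k)/4 for k = 0, 1, ..., 3
Compute each root as (root modulus)(cos θ_k + i sin θ_k) using full-precision intermediates, then round to 4 decimal places.
Roots: 0.7862 + 1.2720i, -1.2720 + 0.7862i, -0.7862 - 1.2720i, 1.2720 - 0.7862i


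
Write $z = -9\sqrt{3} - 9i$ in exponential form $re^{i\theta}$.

r = |z| = sqrt((-9*sqrt(3))^2 + (-9)^2) = sqrt(243 + 81) = sqrt(324) = 18
θ = arctan(b/a) = arctan(-9/-15.5885) (quadrant-adjusted) = -150° = -5π/6
z = 18e^(-i*5π/6)


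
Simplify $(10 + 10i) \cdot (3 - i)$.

(a1*a2 - b1*b2) + (a1*b2 + b1*a2)i
= (30 - (-10)) + (-10 + 30)i
= 40 + 20i


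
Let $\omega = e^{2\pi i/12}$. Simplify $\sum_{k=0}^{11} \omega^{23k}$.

Let ζ = ω^23 = e^(2πi·23/12). Since 12 ∤ 23, ζ ≠ 1.
Sum = Σ_{k=0}^{11} ζ^k = (ζ^12 - 1)/(ζ - 1) = (ω^{23·12} - 1)/(ζ - 1) = (1 - 1)/(ζ - 1) = 0


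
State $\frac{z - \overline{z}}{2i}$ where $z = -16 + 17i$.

z - conjugate(z) = 2bi
(z - conjugate(z))/(2i) = 2bi/(2i) = b = 17


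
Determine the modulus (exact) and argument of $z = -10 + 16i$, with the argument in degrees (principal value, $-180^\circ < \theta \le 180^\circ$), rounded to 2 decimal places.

|z| = sqrt((-10)^2 + 16^2) = sqrt(356)
arg(z) = arctan(b/a) = arctan(16/-10) (quadrant-adjusted) = 122.01°


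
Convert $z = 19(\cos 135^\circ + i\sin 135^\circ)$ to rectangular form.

a = r cos θ = 19 * -sqrt(2)/2 = -19*sqrt(2)/2
b = r sin θ = 19 * sqrt(2)/2 = 19*sqrt(2)/2
z = -19*sqrt(2)/2 + (19*sqrt(2)/2)i


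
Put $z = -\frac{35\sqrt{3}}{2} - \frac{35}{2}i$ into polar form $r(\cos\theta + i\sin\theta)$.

r = |z| = sqrt(a^2 + b^2) = sqrt((-35*sqrt(3)/2)^2 + (-35/2)^2) = sqrt(3675/4 + 1225/4) = sqrt(1225) = 35
θ = arctan(b/a) = arctan(-17.5/-30.3109) (quadrant-adjusted) = 210°
z = 35(cos 210° + i sin 210°)


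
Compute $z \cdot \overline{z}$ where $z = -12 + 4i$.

z * conjugate(z) = |z|^2 = a^2 + b^2
= (-12)^2 + 4^2 = 160


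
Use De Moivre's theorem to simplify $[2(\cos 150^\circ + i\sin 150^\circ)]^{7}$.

By De Moivre: z^n = r^n(cos(nθ) + i sin(nθ))
= 2^7(cos(7*150°) + i sin(7*150°))
= 128(cos 330° + i sin 330°)
= 64*sqrt(3) - 64i


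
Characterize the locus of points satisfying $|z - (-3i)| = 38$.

|z - z0| = r describes a circle centered at z0 with radius r
Here z0 = -3i and r = 38
Locus: Circle centered at (0, -3) with radius 38


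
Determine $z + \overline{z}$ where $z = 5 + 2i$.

z + conjugate(z) = (a + bi) + (a - bi) = 2a
= 2 * 5 = 10


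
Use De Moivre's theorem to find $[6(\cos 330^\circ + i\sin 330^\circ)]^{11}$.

By De Moivre: z^n = r^n(cos(nθ) + i sin(nθ))
= 6^11(cos(11*330°) + i sin(11*330°))
= 362797056(cos 30° + i sin 30°)
= 181398528*sqrt(3) + 181398528i


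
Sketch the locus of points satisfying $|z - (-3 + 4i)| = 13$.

|z - z0| = r describes a circle centered at z0 with radius r
Here z0 = -3 + 4i and r = 13
Locus: Circle centered at (-3, 4) with radius 13


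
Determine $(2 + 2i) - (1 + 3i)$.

(2 - 1) + (2 - 3)i = 1 - i


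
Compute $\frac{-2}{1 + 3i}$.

Multiply numerator and denominator by conjugate (1 - 3i):
= (-2)(1 - 3i) / (1^2 + 3^2)
= (-2 + 6i) / 10
Divide through by 2: (-1 + 3i) / 5
= -1/5 + (3/5)i


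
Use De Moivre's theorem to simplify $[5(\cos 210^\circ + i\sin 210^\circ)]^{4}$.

By De Moivre: z^n = r^n(cos(nθ) + i sin(nθ))
= 5^4(cos(4*210°) + i sin(4*210°))
= 625(cos 120° + i sin 120°)
= -625/2 + (625*sqrt(3)/2)i


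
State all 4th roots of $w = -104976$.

|w| = 104976, arg(w) = 180°
Root modulus = 104976^(1/4) = 18
Root arguments: θ_k = (180° + 360°k)/4 for k = 0, 1, ..., 3
Roots: 9*sqrt(2) + 9*sqrt(2)i, -9*sqrt(2) + 9*sqrt(2)i, -9*sqrt(2) - 9*sqrt(2)i, 9*sqrt(2) - 9*sqrt(2)i


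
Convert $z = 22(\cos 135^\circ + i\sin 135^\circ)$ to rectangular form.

a = r cos θ = 22 * -sqrt(2)/2 = -11*sqrt(2)
b = r sin θ = 22 * sqrt(2)/2 = 11*sqrt(2)
z = -11*sqrt(2) + 11*sqrt(2)i


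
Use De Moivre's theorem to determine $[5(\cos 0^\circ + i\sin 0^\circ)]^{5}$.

By De Moivre: z^n = r^n(cos(nθ) + i sin(nθ))
= 5^5(cos(5*0°) + i sin(5*0°))
= 3125(cos 0° + i sin 0°)
= 3125


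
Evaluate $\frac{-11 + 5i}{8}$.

Divisor is real, so divide each part by 8:
= -11/8 + (5/8)i


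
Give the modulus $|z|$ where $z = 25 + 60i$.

|z| = sqrt(a^2 + b^2) = sqrt(25^2 + 60^2) = sqrt(4225) = 65


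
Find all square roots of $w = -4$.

|w| = 4, arg(w) = 180°
Root modulus = 4^(1/2) = 2
Root arguments: θ_k = (180° + 360°k)/2 for k = 0, 1, ..., 1
Roots: 2i, -2i


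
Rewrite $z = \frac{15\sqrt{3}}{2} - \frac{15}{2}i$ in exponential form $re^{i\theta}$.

r = |z| = sqrt((15*sqrt(3)/2)^2 + (-15/2)^2) = sqrt(675/4 + 225/4) = sqrt(225) = 15
θ = arctan(b/a) = arctan(-7.5/12.9904) (quadrant-adjusted) = -30° = -π/6
z = 15e^(-i*π/6)


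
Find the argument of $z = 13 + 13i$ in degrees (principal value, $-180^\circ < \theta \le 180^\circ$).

θ = arctan(b/a) = arctan(13/13) (quadrant-adjusted) = 45°


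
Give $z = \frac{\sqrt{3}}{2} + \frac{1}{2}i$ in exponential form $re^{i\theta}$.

r = |z| = sqrt((sqrt(3)/2)^2 + (1/2)^2) = sqrt(3/4 + 1/4) = sqrt(1) = 1
θ = arctan(b/a) = arctan(0.5/0.866) (quadrant-adjusted) = 30° = π/6
z = 1e^(i*π/6)


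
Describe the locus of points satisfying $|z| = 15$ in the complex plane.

|z| = 15 means sqrt(x^2 + y^2) = 15
This is a circle of radius 15 centered at the origin


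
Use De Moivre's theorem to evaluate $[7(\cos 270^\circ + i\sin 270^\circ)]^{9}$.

By De Moivre: z^n = r^n(cos(nθ) + i sin(nθ))
= 7^9(cos(9*270°) + i sin(9*270°))
= 40353607(cos 270° + i sin 270°)
= -40353607i


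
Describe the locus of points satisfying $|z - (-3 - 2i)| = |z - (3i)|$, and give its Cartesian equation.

|z - z1| = |z - z2| means z is equidistant from z1 and z2,
i.e. the perpendicular bisector of the segment from (-3, -2) to (0, 3) (midpoint (-3/2, 1/2)).
With z = x + yi, square both sides:
(x - (-3))^2 + (y - (-2))^2 = (x - 0)^2 + (y - 3)^2
The x^2 and y^2 terms cancel: 6x + 10y = 9 - 13 = -4
Simplify: 3x + 5y = -2
Locus: Perpendicular bisector of the segment from (-3, -2) to (0, 3): the line 3x + 5y = -2


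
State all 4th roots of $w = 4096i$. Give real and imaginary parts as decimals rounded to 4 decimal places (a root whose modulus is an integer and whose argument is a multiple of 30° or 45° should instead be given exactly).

|w| = 4096, arg(w) = 90°
Root modulus = 4096^(1/4) = 8
Root arguments: θ_k = (90° + 360°k)/4 for k = 0, 1, ..., 3
Compute each root as (root modulus)(cos θ_k + i sin θ_k) using full-precision intermediates, then round to 4 decimal places.
Roots: 7.3910 + 3.0615i, -3.0615 + 7.3910i, -7.3910 - 3.0615i, 3.0615 - 7.3910i


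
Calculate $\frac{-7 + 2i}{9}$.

Divisor is real, so divide each part by 9:
= -7/9 + (2/9)i


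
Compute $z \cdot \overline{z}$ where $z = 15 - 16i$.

z * conjugate(z) = |z|^2 = a^2 + b^2
= 15^2 + (-16)^2 = 481


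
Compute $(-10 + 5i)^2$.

(a + bi)^2 = a^2 - b^2 + 2abi
= (-10)^2 - 5^2 + 2*(-10)*5i
= 75 - 100i


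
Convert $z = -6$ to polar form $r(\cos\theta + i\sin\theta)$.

r = |z| = sqrt(a^2 + b^2) = sqrt((-6)^2 + (0)^2) = sqrt(36 + 0) = sqrt(36) = 6
b = 0 and a < 0, so z lies on the negative real axis: θ = 180°
z = 6(cos 180° + i sin 180°)


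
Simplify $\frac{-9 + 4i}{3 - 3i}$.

Multiply numerator and denominator by conjugate (3 + 3i):
= (-9 + 4i)(3 + 3i) / (3^2 + (-3)^2)
= (-39 - 15i) / 18
Divide through by 3: (-13 - 5i) / 6
= -13/6 - (5/6)i


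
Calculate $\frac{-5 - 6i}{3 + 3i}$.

Multiply numerator and denominator by conjugate (3 - 3i):
= (-5 - 6i)(3 - 3i) / (3^2 + 3^2)
= (-33 - 3i) / 18
Divide through by 3: (-11 - i) / 6
= -11/6 - (1/6)i


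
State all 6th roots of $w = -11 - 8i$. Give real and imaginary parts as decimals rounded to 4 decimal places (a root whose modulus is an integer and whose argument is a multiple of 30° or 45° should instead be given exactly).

|w| = sqrt(185) ≈ 13.601471, arg(w) ≈ 216.027373°
Root modulus = sqrt(185)^(1/6) ≈ 1.545009
Root arguments: θ_k = (arg(w) + 360°k)/6 for k = 0, 1, ..., 5
Compute each root as (root modulus)(cos θ_k + i sin θ_k) using full-precision intermediates, then round to 4 decimal places.
Roots: 1.2499 + 0.9082i, -0.1616 + 1.5365i, -1.4115 + 0.6283i, -1.2499 - 0.9082i, 0.1616 - 1.5365i, 1.4115 - 0.6283i


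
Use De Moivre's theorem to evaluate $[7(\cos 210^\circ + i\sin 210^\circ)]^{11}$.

By De Moivre: z^n = r^n(cos(nθ) + i sin(nθ))
= 7^11(cos(11*210°) + i sin(11*210°))
= 1977326743(cos 150° + i sin 150°)
= -1977326743*sqrt(3)/2 + (1977326743/2)i


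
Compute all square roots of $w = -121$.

|w| = 121, arg(w) = 180°
Root modulus = 121^(1/2) = 11
Root arguments: θ_k = (180° + 360°k)/2 for k = 0, 1, ..., 1
Roots: 11i, -11i


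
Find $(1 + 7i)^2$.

(a + bi)^2 = a^2 - b^2 + 2abi
= 1^2 - 7^2 + 2*1*7i
= -48 + 14i


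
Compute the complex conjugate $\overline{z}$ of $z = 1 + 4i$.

If z = a + bi, then conjugate(z) = a - bi
conjugate(1 + 4i) = 1 - 4i


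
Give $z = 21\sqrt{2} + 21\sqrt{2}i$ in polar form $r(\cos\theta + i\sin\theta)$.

r = |z| = sqrt(a^2 + b^2) = sqrt((21*sqrt(2))^2 + (21*sqrt(2))^2) = sqrt(882 + 882) = sqrt(1764) = 42
θ = arctan(b/a) = arctan(29.6985/29.6985) (quadrant-adjusted) = 45°
z = 42(cos 45° + i sin 45°)


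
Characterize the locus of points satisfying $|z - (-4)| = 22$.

|z - z0| = r describes a circle centered at z0 with radius r
Here z0 = -4 and r = 22
Locus: Circle centered at (-4, 0) with radius 22


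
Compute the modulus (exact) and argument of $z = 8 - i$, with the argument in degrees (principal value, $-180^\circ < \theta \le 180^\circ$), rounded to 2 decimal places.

|z| = sqrt(8^2 + (-1)^2) = sqrt(65)
arg(z) = arctan(b/a) = arctan(-1/8) (quadrant-adjusted) = -7.13°


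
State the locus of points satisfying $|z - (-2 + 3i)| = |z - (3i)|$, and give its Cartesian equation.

|z - z1| = |z - z2| means z is equidistant from z1 and z2,
i.e. the perpendicular bisector of the segment from (-2, 3) to (0, 3) (midpoint (-1, 3)).
With z = x + yi, square both sides:
(x - (-2))^2 + (y - 3)^2 = (x - 0)^2 + (y - 3)^2
The x^2 and y^2 terms cancel: 4x + 0y = 9 - 13 = -4
Simplify: x = -1
Locus: Perpendicular bisector of the segment from (-2, 3) to (0, 3): the line x = -1


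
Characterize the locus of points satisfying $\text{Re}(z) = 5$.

Re(z) = x where z = x + yi; the equation x = 5 is satisfied by all points with that x-coordinate
Locus: Vertical line x = 5


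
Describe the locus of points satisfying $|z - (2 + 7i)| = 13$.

|z - z0| = r describes a circle centered at z0 with radius r
Here z0 = 2 + 7i and r = 13
Locus: Circle centered at (2, 7) with radius 13


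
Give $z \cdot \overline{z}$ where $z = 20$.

z * conjugate(z) = |z|^2 = a^2 + b^2
= 20^2 + 0^2 = 400


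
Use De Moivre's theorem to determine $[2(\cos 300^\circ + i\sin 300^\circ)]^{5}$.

By De Moivre: z^n = r^n(cos(nθ) + i sin(nθ))
= 2^5(cos(5*300°) + i sin(5*300°))
= 32(cos 60° + i sin 60°)
= 16 + 16*sqrt(3)i


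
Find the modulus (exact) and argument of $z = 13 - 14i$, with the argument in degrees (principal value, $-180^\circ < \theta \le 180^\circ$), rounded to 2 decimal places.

|z| = sqrt(13^2 + (-14)^2) = sqrt(365)
arg(z) = arctan(b/a) = arctan(-14/13) (quadrant-adjusted) = -47.12°


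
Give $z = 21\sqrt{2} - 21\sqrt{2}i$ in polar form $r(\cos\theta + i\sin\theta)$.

r = |z| = sqrt(a^2 + b^2) = sqrt((21*sqrt(2))^2 + (-21*sqrt(2))^2) = sqrt(882 + 882) = sqrt(1764) = 42
θ = arctan(b/a) = arctan(-29.6985/29.6985) (quadrant-adjusted) = 315°
z = 42(cos 315° + i sin 315°)


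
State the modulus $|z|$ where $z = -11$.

|z| = sqrt(a^2 + b^2) = sqrt((-11)^2 + 0^2) = sqrt(121) = 11


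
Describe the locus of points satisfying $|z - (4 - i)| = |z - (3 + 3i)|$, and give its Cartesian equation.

|z - z1| = |z - z2| means z is equidistant from z1 and z2,
i.e. the perpendicular bisector of the segment from (4, -1) to (3, 3) (midpoint (7/2, 1)).
With z = x + yi, square both sides:
(x - 4)^2 + (y - (-1))^2 = (x - 3)^2 + (y - 3)^2
The x^2 and y^2 terms cancel: -2x + 8y = 18 - 17 = 1
Simplify: 2x - 8y = -1
Locus: Perpendicular bisector of the segment from (4, -1) to (3, 3): the line 2x - 8y = -1


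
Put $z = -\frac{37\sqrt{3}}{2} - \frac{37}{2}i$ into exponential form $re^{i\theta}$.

r = |z| = sqrt((-37*sqrt(3)/2)^2 + (-37/2)^2) = sqrt(4107/4 + 1369/4) = sqrt(1369) = 37
θ = arctan(b/a) = arctan(-18.5/-32.0429) (quadrant-adjusted) = -150° = -5π/6
z = 37e^(-i*5π/6)


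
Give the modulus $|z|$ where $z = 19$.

|z| = sqrt(a^2 + b^2) = sqrt(19^2 + 0^2) = sqrt(361) = 19
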